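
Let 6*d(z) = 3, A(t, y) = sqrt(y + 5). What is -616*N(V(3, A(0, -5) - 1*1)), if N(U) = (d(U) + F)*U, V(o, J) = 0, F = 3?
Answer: 0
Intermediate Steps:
A(t, y) = sqrt(5 + y)
d(z) = 1/2 (d(z) = (1/6)*3 = 1/2)
N(U) = 7*U/2 (N(U) = (1/2 + 3)*U = 7*U/2)
-616*N(V(3, A(0, -5) - 1*1)) = -2156*0 = -616*0 = 0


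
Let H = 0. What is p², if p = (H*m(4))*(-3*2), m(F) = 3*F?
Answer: 0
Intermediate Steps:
p = 0 (p = (0*(3*4))*(-3*2) = (0*12)*(-6) = 0*(-6) = 0)
p² = 0² = 0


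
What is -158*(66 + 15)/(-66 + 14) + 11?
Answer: 6685/26 ≈ 257.12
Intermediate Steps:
-158*(66 + 15)/(-66 + 14) + 11 = -12798/(-52) + 11 = -12798*(-1)/52 + 11 = -158*(-81/52) + 11 = 6399/26 + 11 = 6685/26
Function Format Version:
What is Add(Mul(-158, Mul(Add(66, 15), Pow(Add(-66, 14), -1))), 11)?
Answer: Rational(6685, 26) ≈ 257.12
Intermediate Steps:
Add(Mul(-158, Mul(Add(66, 15), Pow(Add(-66, 14), -1))), 11) = Add(Mul(-158, Mul(81, Pow(-52, -1))), 11) = Add(Mul(-158, Mul(81, Rational(-1, 52))), 11) = Add(Mul(-158, Rational(-81, 52)), 11) = Add(Rational(6399, 26), 11) = Rational(6685, 26)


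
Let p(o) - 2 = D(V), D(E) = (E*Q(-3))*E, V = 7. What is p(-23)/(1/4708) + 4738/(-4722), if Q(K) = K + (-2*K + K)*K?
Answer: -6513736937/2361 ≈ -2.7589e+6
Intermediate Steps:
Q(K) = K - K**2 (Q(K) = K + (-K)*K = K - K**2)
D(E) = -12*E**2 (D(E) = (E*(-3*(1 - 1*(-3))))*E = (E*(-3*(1 + 3)))*E = (E*(-3*4))*E = (E*(-12))*E = (-12*E)*E = -12*E**2)
p(o) = -586 (p(o) = 2 - 12*7**2 = 2 - 12*49 = 2 - 588 = -586)
p(-23)/(1/4708) + 4738/(-4722) = -586/(1/4708) + 4738/(-4722) = -586/1/4708 + 4738*(-1/4722) = -586*4708 - 2369/2361 = -2758888 - 2369/2361 = -6513736937/2361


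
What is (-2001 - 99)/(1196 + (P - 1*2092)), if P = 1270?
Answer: -1050/187 ≈ -5.6150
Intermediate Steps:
(-2001 - 99)/(1196 + (P - 1*2092)) = (-2001 - 99)/(1196 + (1270 - 1*2092)) = -2100/(1196 + (1270 - 2092)) = -2100/(1196 - 822) = -2100/374 = -2100*1/374 = -1050/187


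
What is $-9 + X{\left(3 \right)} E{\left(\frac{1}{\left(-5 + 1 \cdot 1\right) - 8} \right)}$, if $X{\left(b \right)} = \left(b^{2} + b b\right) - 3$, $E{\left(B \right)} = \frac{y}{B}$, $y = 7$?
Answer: $-1269$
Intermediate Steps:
$E{\left(B \right)} = \frac{7}{B}$
$X{\left(b \right)} = -3 + 2 b^{2}$ ($X{\left(b \right)} = \left(b^{2} + b^{2}\right) - 3 = 2 b^{2} - 3 = -3 + 2 b^{2}$)
$-9 + X{\left(3 \right)} E{\left(\frac{1}{\left(-5 + 1 \cdot 1\right) - 8} \right)} = -9 + \left(-3 + 2 \cdot 3^{2}\right) \frac{7}{\frac{1}{\left(-5 + 1 \cdot 1\right) - 8}} = -9 + \left(-3 + 2 \cdot 9\right) \frac{7}{\frac{1}{\left(-5 + 1\right) - 8}} = -9 + \left(-3 + 18\right) \frac{7}{\frac{1}{-4 - 8}} = -9 + 15 \frac{7}{\frac{1}{-12}} = -9 + 15 \frac{7}{- \frac{1}{12}} = -9 + 15 \cdot 7 \left(-12\right) = -9 + 15 \left(-84\right) = -9 - 1260 = -1269$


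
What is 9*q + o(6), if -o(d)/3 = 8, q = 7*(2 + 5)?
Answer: 417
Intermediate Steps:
q = 49 (q = 7*7 = 49)
o(d) = -24 (o(d) = -3*8 = -24)
9*q + o(6) = 9*49 - 24 = 441 - 24 = 417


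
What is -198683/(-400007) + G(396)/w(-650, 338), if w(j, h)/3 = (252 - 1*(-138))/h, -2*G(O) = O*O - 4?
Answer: -21458389169/947385 ≈ -22650.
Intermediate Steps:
G(O) = 2 - O²/2 (G(O) = -(O*O - 4)/2 = -(O² - 4)/2 = -(-4 + O²)/2 = 2 - O²/2)
w(j, h) = 1170/h (w(j, h) = 3*((252 - 1*(-138))/h) = 3*((252 + 138)/h) = 3*(390/h) = 1170/h)
-198683/(-400007) + G(396)/w(-650, 338) = -198683/(-400007) + (2 - ½*396²)/((1170/338)) = -198683*(-1/400007) + (2 - ½*156816)/((1170*(1/338))) = 10457/21053 + (2 - 78408)/(45/13) = 10457/21053 - 78406*13/45 = 10457/21053 - 1019278/45 = -21458389169/947385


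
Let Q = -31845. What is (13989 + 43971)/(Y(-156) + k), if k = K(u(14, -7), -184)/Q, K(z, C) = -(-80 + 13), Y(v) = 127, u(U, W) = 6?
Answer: 230717025/505531 ≈ 456.39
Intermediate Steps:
K(z, C) = 67 (K(z, C) = -1*(-67) = 67)
k = -67/31845 (k = 67/(-31845) = 67*(-1/31845) = -67/31845 ≈ -0.0021039)
(13989 + 43971)/(Y(-156) + k) = (13989 + 43971)/(127 - 67/31845) = 57960/(4044248/31845) = 57960*(31845/4044248) = 230717025/505531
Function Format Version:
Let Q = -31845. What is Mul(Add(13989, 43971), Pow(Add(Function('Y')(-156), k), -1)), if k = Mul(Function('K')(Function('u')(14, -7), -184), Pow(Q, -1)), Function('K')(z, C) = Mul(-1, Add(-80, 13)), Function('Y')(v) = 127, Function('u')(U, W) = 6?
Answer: Rational(230717025, 505531) ≈ 456.39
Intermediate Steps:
Function('K')(z, C) = 67 (Function('K')(z, C) = Mul(-1, -67) = 67)
k = Rational(-67, 31845) (k = Mul(67, Pow(-31845, -1)) = Mul(67, Rational(-1, 31845)) = Rational(-67, 31845) ≈ -0.0021039)
Mul(Add(13989, 43971), Pow(Add(Function('Y')(-156), k), -1)) = Mul(Add(13989, 43971), Pow(Add(127, Rational(-67, 31845)), -1)) = Mul(57960, Pow(Rational(4044248, 31845), -1)) = Mul(57960, Rational(31845, 4044248)) = Rational(230717025, 505531)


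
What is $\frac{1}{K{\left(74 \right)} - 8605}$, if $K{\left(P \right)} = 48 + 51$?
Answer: $- \frac{1}{8506} \approx -0.00011756$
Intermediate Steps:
$K{\left(P \right)} = 99$
$\frac{1}{K{\left(74 \right)} - 8605} = \frac{1}{99 - 8605} = \frac{1}{-8506} = - \frac{1}{8506}$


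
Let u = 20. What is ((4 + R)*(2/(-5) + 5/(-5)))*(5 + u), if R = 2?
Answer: -210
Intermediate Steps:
((4 + R)*(2/(-5) + 5/(-5)))*(5 + u) = ((4 + 2)*(2/(-5) + 5/(-5)))*(5 + 20) = (6*(2*(-⅕) + 5*(-⅕)))*25 = (6*(-⅖ - 1))*25 = (6*(-7/5))*25 = -42/5*25 = -210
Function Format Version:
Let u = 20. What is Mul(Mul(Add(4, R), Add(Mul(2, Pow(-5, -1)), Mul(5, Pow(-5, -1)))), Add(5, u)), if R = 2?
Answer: -210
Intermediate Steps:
Mul(Mul(Add(4, R), Add(Mul(2, Pow(-5, -1)), Mul(5, Pow(-5, -1)))), Add(5, u)) = Mul(Mul(Add(4, 2), Add(Mul(2, Pow(-5, -1)), Mul(5, Pow(-5, -1)))), Add(5, 20)) = Mul(Mul(6, Add(Mul(2, Rational(-1, 5)), Mul(5, Rational(-1, 5)))), 25) = Mul(Mul(6, Add(Rational(-2, 5), -1)), 25) = Mul(Mul(6, Rational(-7, 5)), 25) = Mul(Rational(-42, 5), 25) = -210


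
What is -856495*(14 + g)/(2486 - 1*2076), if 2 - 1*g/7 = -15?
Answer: -22782767/82 ≈ -2.7784e+5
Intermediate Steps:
g = 119 (g = 14 - 7*(-15) = 14 + 105 = 119)
-856495*(14 + g)/(2486 - 1*2076) = -856495*(14 + 119)/(2486 - 1*2076) = -856495*133/(2486 - 2076) = -856495/(410*(1/133)) = -856495/410/133 = -856495*133/410 = -22782767/82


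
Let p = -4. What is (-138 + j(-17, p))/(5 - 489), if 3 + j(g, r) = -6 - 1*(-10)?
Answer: 137/484 ≈ 0.28306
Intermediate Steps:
j(g, r) = 1 (j(g, r) = -3 + (-6 - 1*(-10)) = -3 + (-6 + 10) = -3 + 4 = 1)
(-138 + j(-17, p))/(5 - 489) = (-138 + 1)/(5 - 489) = -137/(-484) = -137*(-1/484) = 137/484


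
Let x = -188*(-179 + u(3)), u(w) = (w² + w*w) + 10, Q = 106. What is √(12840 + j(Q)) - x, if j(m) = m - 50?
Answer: -28388 + 4*√806 ≈ -28274.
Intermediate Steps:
u(w) = 10 + 2*w² (u(w) = (w² + w²) + 10 = 2*w² + 10 = 10 + 2*w²)
j(m) = -50 + m
x = 28388 (x = -188*(-179 + (10 + 2*3²)) = -188*(-179 + (10 + 2*9)) = -188*(-179 + (10 + 18)) = -188*(-179 + 28) = -188*(-151) = 28388)
√(12840 + j(Q)) - x = √(12840 + (-50 + 106)) - 1*28388 = √(12840 + 56) - 28388 = √12896 - 28388 = 4*√806 - 28388 = -28388 + 4*√806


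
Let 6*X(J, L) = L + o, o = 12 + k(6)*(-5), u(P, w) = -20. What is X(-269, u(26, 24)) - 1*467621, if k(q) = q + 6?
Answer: -1402897/3 ≈ -4.6763e+5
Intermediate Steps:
k(q) = 6 + q
o = -48 (o = 12 + (6 + 6)*(-5) = 12 + 12*(-5) = 12 - 60 = -48)
X(J, L) = -8 + L/6 (X(J, L) = (L - 48)/6 = (-48 + L)/6 = -8 + L/6)
X(-269, u(26, 24)) - 1*467621 = (-8 + (⅙)*(-20)) - 1*467621 = (-8 - 10/3) - 467621 = -34/3 - 467621 = -1402897/3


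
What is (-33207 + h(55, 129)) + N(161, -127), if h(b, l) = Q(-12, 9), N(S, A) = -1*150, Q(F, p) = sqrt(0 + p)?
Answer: -33354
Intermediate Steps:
Q(F, p) = sqrt(p)
N(S, A) = -150
h(b, l) = 3 (h(b, l) = sqrt(9) = 3)
(-33207 + h(55, 129)) + N(161, -127) = (-33207 + 3) - 150 = -33204 - 150 = -33354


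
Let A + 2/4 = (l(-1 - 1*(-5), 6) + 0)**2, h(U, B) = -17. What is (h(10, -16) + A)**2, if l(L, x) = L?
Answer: 9/4 ≈ 2.2500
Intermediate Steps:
A = 31/2 (A = -1/2 + ((-1 - 1*(-5)) + 0)**2 = -1/2 + ((-1 + 5) + 0)**2 = -1/2 + (4 + 0)**2 = -1/2 + 4**2 = -1/2 + 16 = 31/2 ≈ 15.500)
(h(10, -16) + A)**2 = (-17 + 31/2)**2 = (-3/2)**2 = 9/4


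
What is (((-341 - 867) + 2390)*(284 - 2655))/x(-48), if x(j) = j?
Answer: 467087/8 ≈ 58386.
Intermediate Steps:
(((-341 - 867) + 2390)*(284 - 2655))/x(-48) = (((-341 - 867) + 2390)*(284 - 2655))/(-48) = ((-1208 + 2390)*(-2371))*(-1/48) = (1182*(-2371))*(-1/48) = -2802522*(-1/48) = 467087/8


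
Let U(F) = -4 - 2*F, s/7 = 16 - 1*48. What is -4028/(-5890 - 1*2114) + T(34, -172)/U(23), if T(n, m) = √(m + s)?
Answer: 1007/2001 - 3*I*√11/25 ≈ 0.50325 - 0.39799*I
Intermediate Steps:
s = -224 (s = 7*(16 - 1*48) = 7*(16 - 48) = 7*(-32) = -224)
T(n, m) = √(-224 + m) (T(n, m) = √(m - 224) = √(-224 + m))
-4028/(-5890 - 1*2114) + T(34, -172)/U(23) = -4028/(-5890 - 1*2114) + √(-224 - 172)/(-4 - 2*23) = -4028/(-5890 - 2114) + √(-396)/(-4 - 46) = -4028/(-8004) + (6*I*√11)/(-50) = -4028*(-1/8004) + (6*I*√11)*(-1/50) = 1007/2001 - 3*I*√11/25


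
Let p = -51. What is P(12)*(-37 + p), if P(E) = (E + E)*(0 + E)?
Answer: -25344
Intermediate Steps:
P(E) = 2*E² (P(E) = (2*E)*E = 2*E²)
P(12)*(-37 + p) = (2*12²)*(-37 - 51) = (2*144)*(-88) = 288*(-88) = -25344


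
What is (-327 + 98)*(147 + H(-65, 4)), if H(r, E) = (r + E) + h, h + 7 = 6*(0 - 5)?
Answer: -11221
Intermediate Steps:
h = -37 (h = -7 + 6*(0 - 5) = -7 + 6*(-5) = -7 - 30 = -37)
H(r, E) = -37 + E + r (H(r, E) = (r + E) - 37 = (E + r) - 37 = -37 + E + r)
(-327 + 98)*(147 + H(-65, 4)) = (-327 + 98)*(147 + (-37 + 4 - 65)) = -229*(147 - 98) = -229*49 = -11221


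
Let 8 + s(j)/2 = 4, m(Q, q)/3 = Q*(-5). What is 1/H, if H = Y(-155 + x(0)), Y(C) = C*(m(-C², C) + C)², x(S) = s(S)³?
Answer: -1/29697840324895408 ≈ -3.3672e-17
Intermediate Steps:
m(Q, q) = -15*Q (m(Q, q) = 3*(Q*(-5)) = 3*(-5*Q) = -15*Q)
s(j) = -8 (s(j) = -16 + 2*4 = -16 + 8 = -8)
x(S) = -512 (x(S) = (-8)³ = -512)
Y(C) = C*(C + 15*C²)² (Y(C) = C*(-(-15)*C² + C)² = C*(15*C² + C)² = C*(C + 15*C²)²)
H = -29697840324895408 (H = (-155 - 512)³*(1 + 15*(-155 - 512))² = (-667)³*(1 + 15*(-667))² = -296740963*(1 - 10005)² = -296740963*(-10004)² = -296740963*100080016 = -29697840324895408)
1/H = 1/(-29697840324895408) = -1/29697840324895408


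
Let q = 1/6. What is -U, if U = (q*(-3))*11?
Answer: 11/2 ≈ 5.5000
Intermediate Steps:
q = ⅙ ≈ 0.16667
U = -11/2 (U = ((⅙)*(-3))*11 = -½*11 = -11/2 ≈ -5.5000)
-U = -1*(-11/2) = 11/2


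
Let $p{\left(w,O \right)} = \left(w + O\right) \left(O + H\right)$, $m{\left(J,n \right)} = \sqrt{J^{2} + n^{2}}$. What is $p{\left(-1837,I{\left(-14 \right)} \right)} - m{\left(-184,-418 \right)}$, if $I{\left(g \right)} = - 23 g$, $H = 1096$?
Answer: $-2148270 - 2 \sqrt{52145} \approx -2.1487 \cdot 10^{6}$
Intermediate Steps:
$p{\left(w,O \right)} = \left(1096 + O\right) \left(O + w\right)$ ($p{\left(w,O \right)} = \left(w + O\right) \left(O + 1096\right) = \left(O + w\right) \left(1096 + O\right) = \left(1096 + O\right) \left(O + w\right)$)
$p{\left(-1837,I{\left(-14 \right)} \right)} - m{\left(-184,-418 \right)} = \left(\left(\left(-23\right) \left(-14\right)\right)^{2} + 1096 \left(\left(-23\right) \left(-14\right)\right) + 1096 \left(-1837\right) + \left(-23\right) \left(-14\right) \left(-1837\right)\right) - \sqrt{\left(-184\right)^{2} + \left(-418\right)^{2}} = \left(322^{2} + 1096 \cdot 322 - 2013352 + 322 \left(-1837\right)\right) - \sqrt{33856 + 174724} = \left(103684 + 352912 - 2013352 - 591514\right) - \sqrt{208580} = -2148270 - 2 \sqrt{52145}$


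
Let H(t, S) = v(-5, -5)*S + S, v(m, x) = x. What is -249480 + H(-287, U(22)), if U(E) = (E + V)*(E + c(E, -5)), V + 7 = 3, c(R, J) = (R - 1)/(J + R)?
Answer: -4269600/17 ≈ -2.5115e+5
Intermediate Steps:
c(R, J) = (-1 + R)/(J + R)
V = -4 (V = -7 + 3 = -4)
U(E) = (-4 + E)*(E + (-1 + E)/(-5 + E)) (U(E) = (E - 4)*(E + (-1 + E)/(-5 + E)) = (-4 + E)*(E + (-1 + E)/(-5 + E)))
H(t, S) = -4*S (H(t, S) = -5*S + S = -4*S)
-249480 + H(-287, U(22)) = -249480 - 4*(4 + 22³ - 8*22² + 15*22)/(-5 + 22) = -249480 - 4*(4 + 10648 - 8*484 + 330)/17 = -249480 - 4*(4 + 10648 - 3872 + 330)/17 = -249480 - 4*7110/17 = -249480 - 28440/17 = -4269600/17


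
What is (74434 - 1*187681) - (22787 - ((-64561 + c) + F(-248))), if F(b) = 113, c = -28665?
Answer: -229147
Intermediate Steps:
(74434 - 1*187681) - (22787 - ((-64561 + c) + F(-248))) = (74434 - 1*187681) - (22787 - ((-64561 - 28665) + 113)) = (74434 - 187681) - (22787 - (-93226 + 113)) = -113247 - (22787 - 1*(-93113)) = -113247 - (22787 + 93113) = -113247 - 1*115900 = -113247 - 115900 = -229147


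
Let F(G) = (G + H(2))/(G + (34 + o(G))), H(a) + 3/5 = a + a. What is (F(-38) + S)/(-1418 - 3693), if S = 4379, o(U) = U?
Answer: -919763/1073310 ≈ -0.85694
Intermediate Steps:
H(a) = -⅗ + 2*a (H(a) = -⅗ + (a + a) = -⅗ + 2*a)
F(G) = (17/5 + G)/(34 + 2*G) (F(G) = (G + (-⅗ + 2*2))/(G + (34 + G)) = (G + (-⅗ + 4))/(34 + 2*G) = (G + 17/5)/(34 + 2*G) = (17/5 + G)/(34 + 2*G))
(F(-38) + S)/(-1418 - 3693) = ((17 + 5*(-38))/(10*(17 - 38)) + 4379)/(-1418 - 3693) = ((⅒)*(17 - 190)/(-21) + 4379)/(-5111) = ((⅒)*(-1/21)*(-173) + 4379)*(-1/5111) = (173/210 + 4379)*(-1/5111) = (919763/210)*(-1/5111) = -919763/1073310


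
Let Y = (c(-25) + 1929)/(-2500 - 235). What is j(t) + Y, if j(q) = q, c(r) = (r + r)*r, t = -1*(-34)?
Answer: 89811/2735 ≈ 32.838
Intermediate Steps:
t = 34
c(r) = 2*r**2 (c(r) = (2*r)*r = 2*r**2)
Y = -3179/2735 (Y = (2*(-25)**2 + 1929)/(-2500 - 235) = (2*625 + 1929)/(-2735) = (1250 + 1929)*(-1/2735) = 3179*(-1/2735) = -3179/2735 ≈ -1.1623)
j(t) + Y = 34 - 3179/2735 = 89811/2735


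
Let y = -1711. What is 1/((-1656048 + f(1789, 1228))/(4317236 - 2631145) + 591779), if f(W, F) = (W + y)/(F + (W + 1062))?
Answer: 6877565189/4069991894961517 ≈ 1.6898e-6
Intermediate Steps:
f(W, F) = (-1711 + W)/(1062 + F + W) (f(W, F) = (W - 1711)/(F + (W + 1062)) = (-1711 + W)/(F + (1062 + W)) = (-1711 + W)/(1062 + F + W))
1/((-1656048 + f(1789, 1228))/(4317236 - 2631145) + 591779) = 1/((-1656048 + (-1711 + 1789)/(1062 + 1228 + 1789))/(4317236 - 2631145) + 591779) = 1/((-1656048 + 78/4079)/1686091 + 591779) = 1/((-1656048 + (1/4079)*78)*(1/1686091) + 591779) = 1/((-1656048 + 78/4079)*(1/1686091) + 591779) = 1/(-6755019714/4079*1/1686091 + 591779) = 1/(-6755019714/6877565189 + 591779) = 1/(4069991894961517/6877565189) = 6877565189/4069991894961517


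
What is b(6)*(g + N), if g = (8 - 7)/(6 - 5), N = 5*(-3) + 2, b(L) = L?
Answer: -72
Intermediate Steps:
N = -13 (N = -15 + 2 = -13)
g = 1 (g = 1/1 = 1*1 = 1)
b(6)*(g + N) = 6*(1 - 13) = 6*(-12) = -72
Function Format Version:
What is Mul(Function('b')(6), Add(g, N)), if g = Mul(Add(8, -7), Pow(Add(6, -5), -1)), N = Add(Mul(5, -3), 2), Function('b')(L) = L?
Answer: -72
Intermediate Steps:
N = -13 (N = Add(-15, 2) = -13)
g = 1 (g = Mul(1, Pow(1, -1)) = Mul(1, 1) = 1)
Mul(Function('b')(6), Add(g, N)) = Mul(6, Add(1, -13)) = Mul(6, -12) = -72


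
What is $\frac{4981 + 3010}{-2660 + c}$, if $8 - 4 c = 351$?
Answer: $- \frac{31964}{10983} \approx -2.9103$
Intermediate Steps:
$c = - \frac{343}{4}$ ($c = 2 - \frac{351}{4} = - \frac{343}{4} \approx -85.75$)
$\frac{4981 + 3010}{-2660 + c} = \frac{4981 + 3010}{-2660 - \frac{343}{4}} = \frac{7991}{- \frac{10983}{4}} = 7991 \left(- \frac{4}{10983}\right) = - \frac{31964}{10983}$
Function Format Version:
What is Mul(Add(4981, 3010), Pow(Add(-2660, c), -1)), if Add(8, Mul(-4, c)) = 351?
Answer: Rational(-31964, 10983) ≈ -2.9103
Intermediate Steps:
c = Rational(-343, 4) (c = Add(2, Mul(Rational(-1, 4), 351)) = Add(2, Rational(-351, 4)) = Rational(-343, 4) ≈ -85.750)
Mul(Add(4981, 3010), Pow(Add(-2660, c), -1)) = Mul(Add(4981, 3010), Pow(Add(-2660, Rational(-343, 4)), -1)) = Mul(7991, Pow(Rational(-10983, 4), -1)) = Mul(7991, Rational(-4, 10983)) = Rational(-31964, 10983)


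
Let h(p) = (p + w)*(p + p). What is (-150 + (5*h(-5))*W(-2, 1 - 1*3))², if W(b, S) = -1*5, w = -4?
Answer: 5760000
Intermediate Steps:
W(b, S) = -5
h(p) = 2*p*(-4 + p) (h(p) = (p - 4)*(p + p) = (-4 + p)*(2*p) = 2*p*(-4 + p))
(-150 + (5*h(-5))*W(-2, 1 - 1*3))² = (-150 + (5*(2*(-5)*(-4 - 5)))*(-5))² = (-150 + (5*(2*(-5)*(-9)))*(-5))² = (-150 + (5*90)*(-5))² = (-150 + 450*(-5))² = (-150 - 2250)² = (-2400)² = 5760000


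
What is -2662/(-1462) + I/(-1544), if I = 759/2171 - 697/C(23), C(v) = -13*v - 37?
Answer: 1497786202943/823310726784 ≈ 1.8192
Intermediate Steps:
C(v) = -37 - 13*v
I = 1768211/729456 (I = 759/2171 - 697/(-37 - 13*23) = 759*(1/2171) - 697/(-37 - 299) = 759/2171 - 697/(-336) = 759/2171 - 697*(-1/336) = 759/2171 + 697/336 = 1768211/729456 ≈ 2.4240)
-2662/(-1462) + I/(-1544) = -2662/(-1462) + (1768211/729456)/(-1544) = -2662*(-1/1462) + (1768211/729456)*(-1/1544) = 1331/731 - 1768211/1126280064 = 1497786202943/823310726784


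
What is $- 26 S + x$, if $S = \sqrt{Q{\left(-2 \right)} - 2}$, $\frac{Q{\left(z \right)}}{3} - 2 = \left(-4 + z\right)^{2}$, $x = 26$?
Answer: $26 - 104 \sqrt{7} \approx -249.16$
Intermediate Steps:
$Q{\left(z \right)} = 6 + 3 \left(-4 + z\right)^{2}$
$S = 4 \sqrt{7}$ ($S = \sqrt{\left(6 + 3 \left(-4 - 2\right)^{2}\right) - 2} = \sqrt{\left(6 + 3 \left(-6\right)^{2}\right) - 2} = \sqrt{\left(6 + 3 \cdot 36\right) - 2} = \sqrt{\left(6 + 108\right) - 2} = \sqrt{114 - 2} = \sqrt{112} = 4 \sqrt{7} \approx 10.583$)
$- 26 S + x = - 26 \cdot 4 \sqrt{7} + 26 = - 104 \sqrt{7} + 26 = 26 - 104 \sqrt{7}$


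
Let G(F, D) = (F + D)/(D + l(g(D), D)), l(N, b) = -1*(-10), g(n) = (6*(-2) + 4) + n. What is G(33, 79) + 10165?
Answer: 904797/89 ≈ 10166.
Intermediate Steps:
g(n) = -8 + n (g(n) = (-12 + 4) + n = -8 + n)
l(N, b) = 10
G(F, D) = (D + F)/(10 + D) (G(F, D) = (F + D)/(D + 10) = (D + F)/(10 + D))
G(33, 79) + 10165 = (79 + 33)/(10 + 79) + 10165 = 112/89 + 10165 = 904797/89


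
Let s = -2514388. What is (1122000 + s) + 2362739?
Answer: 970351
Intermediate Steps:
(1122000 + s) + 2362739 = (1122000 - 2514388) + 2362739 = -1392388 + 2362739 = 970351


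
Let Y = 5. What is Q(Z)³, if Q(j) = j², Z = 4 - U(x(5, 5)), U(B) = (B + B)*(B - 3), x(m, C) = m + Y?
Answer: 6327518887936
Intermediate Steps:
x(m, C) = 5 + m (x(m, C) = m + 5 = 5 + m)
U(B) = 2*B*(-3 + B) (U(B) = (2*B)*(-3 + B) = 2*B*(-3 + B))
Z = -136 (Z = 4 - 2*(5 + 5)*(-3 + (5 + 5)) = 4 - 2*10*(-3 + 10) = 4 - 2*10*7 = 4 - 1*140 = 4 - 140 = -136)
Q(Z)³ = ((-136)²)³ = 18496³ = 6327518887936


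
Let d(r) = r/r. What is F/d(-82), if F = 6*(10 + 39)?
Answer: 294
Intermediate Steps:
d(r) = 1
F = 294 (F = 6*49 = 294)
F/d(-82) = 294/1 = 294*1 = 294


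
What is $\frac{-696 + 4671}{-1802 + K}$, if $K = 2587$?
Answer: $\frac{795}{157} \approx 5.0637$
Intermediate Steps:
$\frac{-696 + 4671}{-1802 + K} = \frac{-696 + 4671}{-1802 + 2587} = \frac{3975}{785} = 3975 \cdot \frac{1}{785} = \frac{795}{157}$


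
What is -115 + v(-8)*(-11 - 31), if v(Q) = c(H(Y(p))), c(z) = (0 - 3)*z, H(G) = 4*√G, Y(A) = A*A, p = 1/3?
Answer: 53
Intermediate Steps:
p = ⅓ ≈ 0.33333
Y(A) = A²
c(z) = -3*z
v(Q) = -4 (v(Q) = -12*√((⅓)²) = -12*√(⅑) = -12/3 = -3*4/3 = -4)
-115 + v(-8)*(-11 - 31) = -115 - 4*(-11 - 31) = -115 - 4*(-42) = -115 + 168 = 53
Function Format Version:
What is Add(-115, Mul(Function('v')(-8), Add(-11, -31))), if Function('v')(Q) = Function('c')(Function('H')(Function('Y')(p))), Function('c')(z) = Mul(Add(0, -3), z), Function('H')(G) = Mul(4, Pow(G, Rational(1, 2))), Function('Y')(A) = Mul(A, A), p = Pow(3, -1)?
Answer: 53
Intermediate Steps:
p = Rational(1, 3) ≈ 0.33333
Function('Y')(A) = Pow(A, 2)
Function('c')(z) = Mul(-3, z)
Function('v')(Q) = -4 (Function('v')(Q) = Mul(-3, Mul(4, Pow(Pow(Rational(1, 3), 2), Rational(1, 2)))) = Mul(-3, Mul(4, Pow(Rational(1, 9), Rational(1, 2)))) = Mul(-3, Mul(4, Rational(1, 3))) = Mul(-3, Rational(4, 3)) = -4)
Add(-115, Mul(Function('v')(-8), Add(-11, -31))) = Add(-115, Mul(-4, Add(-11, -31))) = Add(-115, Mul(-4, -42)) = Add(-115, 168) = 53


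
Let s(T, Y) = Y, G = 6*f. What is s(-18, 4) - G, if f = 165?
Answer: -986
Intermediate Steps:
G = 990 (G = 6*165 = 990)
s(-18, 4) - G = 4 - 1*990 = 4 - 990 = -986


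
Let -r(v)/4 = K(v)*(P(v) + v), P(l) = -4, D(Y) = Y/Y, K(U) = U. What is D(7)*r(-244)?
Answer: -242048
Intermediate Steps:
D(Y) = 1
r(v) = -4*v*(-4 + v)
D(7)*r(-244) = 1*(4*(-244)*(4 - 1*(-244))) = 1*(4*(-244)*(4 + 244)) = 1*(4*(-244)*248) = 1*(-242048) = -242048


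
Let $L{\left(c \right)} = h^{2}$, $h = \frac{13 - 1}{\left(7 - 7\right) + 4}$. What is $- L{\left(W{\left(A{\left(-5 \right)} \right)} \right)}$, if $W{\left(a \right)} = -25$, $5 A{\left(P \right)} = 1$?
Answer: $-9$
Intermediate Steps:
$A{\left(P \right)} = \frac{1}{5}$ ($A{\left(P \right)} = \frac{1}{5} \cdot 1 = \frac{1}{5}$)
$h = 3$ ($h = \frac{12}{\left(7 - 7\right) + 4} = \frac{12}{0 + 4} = \frac{12}{4} = 12 \cdot \frac{1}{4} = 3$)
$L{\left(c \right)} = 9$ ($L{\left(c \right)} = 3^{2} = 9$)
$- L{\left(W{\left(A{\left(-5 \right)} \right)} \right)} = \left(-1\right) 9 = -9$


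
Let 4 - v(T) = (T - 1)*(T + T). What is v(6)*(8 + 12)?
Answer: -1120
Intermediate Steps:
v(T) = 4 - 2*T*(-1 + T) (v(T) = 4 - (T - 1)*(T + T) = 4 - (-1 + T)*2*T = 4 - 2*T*(-1 + T))
v(6)*(8 + 12) = (4 - 2*6**2 + 2*6)*(8 + 12) = (4 - 2*36 + 12)*20 = (4 - 72 + 12)*20 = -56*20 = -1120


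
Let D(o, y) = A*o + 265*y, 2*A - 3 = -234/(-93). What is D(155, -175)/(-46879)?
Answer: 91895/93758 ≈ 0.98013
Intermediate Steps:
A = 171/62 (A = 3/2 + (-234/(-93))/2 = 3/2 + (-234*(-1/93))/2 = 3/2 + (½)*(78/31) = 3/2 + 39/31 = 171/62 ≈ 2.7581)
D(o, y) = 265*y + 171*o/62 (D(o, y) = 171*o/62 + 265*y = 265*y + 171*o/62)
D(155, -175)/(-46879) = (265*(-175) + (171/62)*155)/(-46879) = (-46375 + 855/2)*(-1/46879) = -91895/2*(-1/46879) = 91895/93758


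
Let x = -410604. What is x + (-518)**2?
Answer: -142280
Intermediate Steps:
x + (-518)**2 = -410604 + (-518)**2 = -410604 + 268324 = -142280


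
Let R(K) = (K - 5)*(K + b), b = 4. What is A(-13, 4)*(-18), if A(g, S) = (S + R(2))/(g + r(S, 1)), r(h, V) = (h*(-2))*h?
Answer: -28/5 ≈ -5.6000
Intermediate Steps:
r(h, V) = -2*h² (r(h, V) = (-2*h)*h = -2*h²)
R(K) = (-5 + K)*(4 + K) (R(K) = (K - 5)*(K + 4) = (-5 + K)*(4 + K))
A(g, S) = (-18 + S)/(g - 2*S²) (A(g, S) = (S + (-20 + 2² - 1*2))/(g - 2*S²) = (S + (-20 + 4 - 2))/(g - 2*S²) = (S - 18)/(g - 2*S²) = (-18 + S)/(g - 2*S²))
A(-13, 4)*(-18) = ((18 - 1*4)/(-1*(-13) + 2*4²))*(-18) = ((18 - 4)/(13 + 2*16))*(-18) = (14/(13 + 32))*(-18) = (14/45)*(-18) = -28/5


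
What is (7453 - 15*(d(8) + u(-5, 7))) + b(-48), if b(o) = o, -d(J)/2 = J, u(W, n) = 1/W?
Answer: 7648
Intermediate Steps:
d(J) = -2*J
(7453 - 15*(d(8) + u(-5, 7))) + b(-48) = (7453 - 15*(-2*8 + 1/(-5))) - 48 = (7453 - 15*(-16 - ⅕)) - 48 = (7453 - 15*(-81/5)) - 48 = (7453 + 243) - 48 = 7696 - 48 = 7648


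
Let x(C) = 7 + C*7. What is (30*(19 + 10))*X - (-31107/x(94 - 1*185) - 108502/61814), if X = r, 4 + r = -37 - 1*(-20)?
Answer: -118889968873/6490470 ≈ -18318.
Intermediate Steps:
x(C) = 7 + 7*C
r = -21 (r = -4 + (-37 - 1*(-20)) = -4 + (-37 + 20) = -4 - 17 = -21)
X = -21
(30*(19 + 10))*X - (-31107/x(94 - 1*185) - 108502/61814) = (30*(19 + 10))*(-21) - (-31107/(7 + 7*(94 - 1*185)) - 108502/61814) = (30*29)*(-21) - (-31107/(7 + 7*(94 - 185)) - 108502*1/61814) = 870*(-21) - (-31107/(7 + 7*(-91)) - 54251/30907) = -18270 - (-31107/(7 - 637) - 54251/30907) = -18270 - (-31107/(-630) - 54251/30907) = -18270 - (-31107*(-1/630) - 54251/30907) = -18270 - (10369/210 - 54251/30907) = -18270 - 1*309081973/6490470 = -18270 - 309081973/6490470 = -118889968873/6490470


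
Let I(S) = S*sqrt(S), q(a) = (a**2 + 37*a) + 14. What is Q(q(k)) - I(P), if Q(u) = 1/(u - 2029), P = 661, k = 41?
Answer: 1/1183 - 661*sqrt(661) ≈ -16994.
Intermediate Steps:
q(a) = 14 + a**2 + 37*a
I(S) = S**(3/2)
Q(u) = 1/(-2029 + u)
Q(q(k)) - I(P) = 1/(-2029 + (14 + 41**2 + 37*41)) - 661**(3/2) = 1/(-2029 + (14 + 1681 + 1517)) - 661*sqrt(661) = 1/(-2029 + 3212) - 661*sqrt(661) = 1/1183 - 661*sqrt(661)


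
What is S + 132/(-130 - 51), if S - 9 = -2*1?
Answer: 1135/181 ≈ 6.2707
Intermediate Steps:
S = 7 (S = 9 - 2*1 = 9 - 2 = 7)
S + 132/(-130 - 51) = 7 + 132/(-130 - 51) = 7 + 132/(-181) = 7 + 132*(-1/181) = 7 - 132/181 = 1135/181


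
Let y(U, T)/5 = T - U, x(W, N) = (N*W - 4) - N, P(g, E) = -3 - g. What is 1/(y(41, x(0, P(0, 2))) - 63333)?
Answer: -1/63543 ≈ -1.5737e-5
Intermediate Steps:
x(W, N) = -4 - N + N*W (x(W, N) = (-4 + N*W) - N = -4 - N + N*W)
y(U, T) = -5*U + 5*T (y(U, T) = 5*(T - U) = -5*U + 5*T)
1/(y(41, x(0, P(0, 2))) - 63333) = 1/((-5*41 + 5*(-4 - (-3 - 1*0) + (-3 - 1*0)*0)) - 63333) = 1/((-205 + 5*(-4 - (-3 + 0) + (-3 + 0)*0)) - 63333) = 1/((-205 + 5*(-4 - 1*(-3) - 3*0)) - 63333) = 1/((-205 + 5*(-4 + 3 + 0)) - 63333) = 1/((-205 + 5*(-1)) - 63333) = 1/((-205 - 5) - 63333) = 1/(-210 - 63333) = 1/(-63543) = -1/63543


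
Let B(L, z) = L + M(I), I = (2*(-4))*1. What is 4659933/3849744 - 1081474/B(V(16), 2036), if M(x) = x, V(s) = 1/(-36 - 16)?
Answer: 519181394269/3849744 ≈ 1.3486e+5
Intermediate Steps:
V(s) = -1/52 (V(s) = 1/(-52) = -1/52)
I = -8 (I = -8*1 = -8)
B(L, z) = -8 + L (B(L, z) = L - 8 = -8 + L)
4659933/3849744 - 1081474/B(V(16), 2036) = 4659933/3849744 - 1081474/(-8 - 1/52) = 4659933*(1/3849744) - 1081474/(-417/52) = 1553311/1283248 - 1081474*(-52/417) = 1553311/1283248 + 56236648/417 = 519181394269/3849744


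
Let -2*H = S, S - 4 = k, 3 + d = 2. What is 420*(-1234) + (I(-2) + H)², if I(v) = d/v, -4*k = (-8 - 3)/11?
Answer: -33169751/64 ≈ -5.1828e+5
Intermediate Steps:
d = -1 (d = -3 + 2 = -1)
k = ¼ (k = -(-8 - 3)/(4*11) = -(-11)/(4*11) = -¼*(-1) = ¼ ≈ 0.25000)
S = 17/4 (S = 4 + ¼ = 17/4 ≈ 4.2500)
H = -17/8 (H = -½*17/4 = -17/8 ≈ -2.1250)
I(v) = -1/v
420*(-1234) + (I(-2) + H)² = 420*(-1234) + (-1/(-2) - 17/8)² = -518280 + (-1*(-½) - 17/8)² = -518280 + (½ - 17/8)² = -518280 + (-13/8)² = -518280 + 169/64 = -33169751/64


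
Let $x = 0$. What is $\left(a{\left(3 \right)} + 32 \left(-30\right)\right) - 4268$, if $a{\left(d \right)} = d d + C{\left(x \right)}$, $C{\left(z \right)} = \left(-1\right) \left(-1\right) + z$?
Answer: $-5218$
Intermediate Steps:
$C{\left(z \right)} = 1 + z$
$a{\left(d \right)} = 1 + d^{2}$ ($a{\left(d \right)} = d d + \left(1 + 0\right) = d^{2} + 1 = 1 + d^{2}$)
$\left(a{\left(3 \right)} + 32 \left(-30\right)\right) - 4268 = \left(\left(1 + 3^{2}\right) + 32 \left(-30\right)\right) - 4268 = \left(\left(1 + 9\right) - 960\right) - 4268 = \left(10 - 960\right) - 4268 = -950 - 4268 = -5218$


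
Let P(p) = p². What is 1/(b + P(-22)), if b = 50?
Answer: 1/534 ≈ 0.0018727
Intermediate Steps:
1/(b + P(-22)) = 1/(50 + (-22)²) = 1/(50 + 484) = 1/534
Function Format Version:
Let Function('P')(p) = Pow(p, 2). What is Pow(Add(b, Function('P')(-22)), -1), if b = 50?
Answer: Rational(1, 534) ≈ 0.0018727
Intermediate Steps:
Pow(Add(b, Function('P')(-22)), -1) = Pow(Add(50, Pow(-22, 2)), -1) = Pow(Add(50, 484), -1) = Pow(534, -1) = Rational(1, 534)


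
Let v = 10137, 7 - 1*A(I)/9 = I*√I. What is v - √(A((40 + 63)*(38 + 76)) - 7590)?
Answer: 10137 - √(-7527 - 105678*√11742) ≈ 10137.0 - 3385.1*I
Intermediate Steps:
A(I) = 63 - 9*I^(3/2) (A(I) = 63 - 9*I*√I = 63 - 9*I^(3/2))
v - √(A((40 + 63)*(38 + 76)) - 7590) = 10137 - √((63 - 9*(38 + 76)^(3/2)*(40 + 63)^(3/2)) - 7590) = 10137 - √((63 - 9*11742*√11742) - 7590) = 10137 - √((63 - 105678*√11742) - 7590) = 10137 - √(-7527 - 105678*√11742)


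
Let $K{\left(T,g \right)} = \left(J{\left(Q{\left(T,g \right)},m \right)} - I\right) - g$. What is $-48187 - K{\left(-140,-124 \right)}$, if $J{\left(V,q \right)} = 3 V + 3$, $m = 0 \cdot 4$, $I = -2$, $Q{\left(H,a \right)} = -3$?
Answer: $-48307$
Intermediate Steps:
$m = 0$
$J{\left(V,q \right)} = 3 + 3 V$
$K{\left(T,g \right)} = -4 - g$ ($K{\left(T,g \right)} = \left(\left(3 + 3 \left(-3\right)\right) - -2\right) - g = \left(\left(3 - 9\right) + 2\right) - g = \left(-6 + 2\right) - g = -4 - g$)
$-48187 - K{\left(-140,-124 \right)} = -48187 - \left(-4 - -124\right) = -48187 - \left(-4 + 124\right) = -48187 - 120 = -48307$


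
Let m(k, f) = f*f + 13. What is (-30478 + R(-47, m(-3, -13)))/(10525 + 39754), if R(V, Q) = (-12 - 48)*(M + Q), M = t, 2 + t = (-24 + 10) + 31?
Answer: -42298/50279 ≈ -0.84127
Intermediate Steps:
t = 15 (t = -2 + ((-24 + 10) + 31) = -2 + (-14 + 31) = -2 + 17 = 15)
M = 15
m(k, f) = 13 + f**2 (m(k, f) = f**2 + 13 = 13 + f**2)
R(V, Q) = -900 - 60*Q (R(V, Q) = (-12 - 48)*(15 + Q) = -60*(15 + Q) = -900 - 60*Q)
(-30478 + R(-47, m(-3, -13)))/(10525 + 39754) = (-30478 + (-900 - 60*(13 + (-13)**2)))/(10525 + 39754) = (-30478 + (-900 - 60*(13 + 169)))/50279 = (-30478 + (-900 - 60*182))*(1/50279) = (-30478 + (-900 - 10920))*(1/50279) = (-30478 - 11820)*(1/50279) = -42298*1/50279 = -42298/50279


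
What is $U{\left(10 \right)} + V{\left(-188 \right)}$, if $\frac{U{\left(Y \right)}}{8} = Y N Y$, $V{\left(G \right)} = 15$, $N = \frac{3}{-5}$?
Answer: $-465$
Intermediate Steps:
$N = - \frac{3}{5}$ ($N = 3 \left(- \frac{1}{5}\right) = - \frac{3}{5} \approx -0.6$)
$U{\left(Y \right)} = - \frac{24 Y^{2}}{5}$ ($U{\left(Y \right)} = 8 Y \left(- \frac{3}{5}\right) Y = 8 - \frac{3 Y}{5} Y = 8 \left(- \frac{3 Y^{2}}{5}\right) = - \frac{24 Y^{2}}{5}$)
$U{\left(10 \right)} + V{\left(-188 \right)} = - \frac{24 \cdot 10^{2}}{5} + 15 = \left(- \frac{24}{5}\right) 100 + 15 = -480 + 15 = -465$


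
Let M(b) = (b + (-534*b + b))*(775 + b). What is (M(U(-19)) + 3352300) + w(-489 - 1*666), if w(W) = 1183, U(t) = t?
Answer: 10995131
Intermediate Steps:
M(b) = -532*b*(775 + b) (M(b) = (b - 533*b)*(775 + b) = (-532*b)*(775 + b) = -532*b*(775 + b))
(M(U(-19)) + 3352300) + w(-489 - 1*666) = (-532*(-19)*(775 - 19) + 3352300) + 1183 = (-532*(-19)*756 + 3352300) + 1183 = (7641648 + 3352300) + 1183 = 10993948 + 1183 = 10995131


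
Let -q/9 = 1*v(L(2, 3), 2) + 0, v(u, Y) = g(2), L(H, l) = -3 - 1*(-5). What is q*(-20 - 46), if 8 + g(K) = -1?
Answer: -5346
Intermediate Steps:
g(K) = -9 (g(K) = -8 - 1 = -9)
L(H, l) = 2 (L(H, l) = -3 + 5 = 2)
v(u, Y) = -9
q = 81 (q = -9*(1*(-9) + 0) = -9*(-9 + 0) = -9*(-9) = 81)
q*(-20 - 46) = 81*(-20 - 46) = 81*(-66) = -5346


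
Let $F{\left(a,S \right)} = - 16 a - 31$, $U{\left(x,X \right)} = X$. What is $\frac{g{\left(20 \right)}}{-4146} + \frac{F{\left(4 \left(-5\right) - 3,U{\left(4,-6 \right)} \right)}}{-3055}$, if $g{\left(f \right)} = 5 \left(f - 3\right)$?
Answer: $- \frac{1656877}{12666030} \approx -0.13081$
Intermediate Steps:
$g{\left(f \right)} = -15 + 5 f$ ($g{\left(f \right)} = 5 \left(-3 + f\right) = -15 + 5 f$)
$F{\left(a,S \right)} = -31 - 16 a$
$\frac{g{\left(20 \right)}}{-4146} + \frac{F{\left(4 \left(-5\right) - 3,U{\left(4,-6 \right)} \right)}}{-3055} = \frac{-15 + 5 \cdot 20}{-4146} + \frac{-31 - 16 \left(4 \left(-5\right) - 3\right)}{-3055} = \left(-15 + 100\right) \left(- \frac{1}{4146}\right) + \left(-31 - 16 \left(-20 - 3\right)\right) \left(- \frac{1}{3055}\right) = 85 \left(- \frac{1}{4146}\right) + \left(-31 - -368\right) \left(- \frac{1}{3055}\right) = - \frac{85}{4146} + \left(-31 + 368\right) \left(- \frac{1}{3055}\right) = - \frac{85}{4146} + 337 \left(- \frac{1}{3055}\right) = - \frac{85}{4146} - \frac{337}{3055} = - \frac{1656877}{12666030}$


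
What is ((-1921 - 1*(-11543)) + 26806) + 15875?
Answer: 52303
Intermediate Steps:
((-1921 - 1*(-11543)) + 26806) + 15875 = ((-1921 + 11543) + 26806) + 15875 = (9622 + 26806) + 15875 = 36428 + 15875 = 52303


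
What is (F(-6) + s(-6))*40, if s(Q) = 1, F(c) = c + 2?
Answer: -120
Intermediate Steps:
F(c) = 2 + c
(F(-6) + s(-6))*40 = ((2 - 6) + 1)*40 = (-4 + 1)*40 = -3*40 = -120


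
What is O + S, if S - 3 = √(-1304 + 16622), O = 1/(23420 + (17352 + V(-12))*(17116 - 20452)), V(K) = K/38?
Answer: 3298122497/1099374172 + 3*√1702 ≈ 126.77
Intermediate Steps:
V(K) = K/38 (V(K) = K*(1/38) = K/38)
O = -19/1099374172 (O = 1/(23420 + (17352 + (1/38)*(-12))*(17116 - 20452)) = 1/(23420 + (17352 - 6/19)*(-3336)) = 1/(23420 + (329682/19)*(-3336)) = 1/(23420 - 1099819152/19) = 1/(-1099374172/19) = -19/1099374172 ≈ -1.7283e-8)
S = 3 + 3*√1702 (S = 3 + √(-1304 + 16622) = 3 + √15318 = 3 + 3*√1702 ≈ 126.77)
O + S = -19/1099374172 + (3 + 3*√1702) = 3298122497/1099374172 + 3*√1702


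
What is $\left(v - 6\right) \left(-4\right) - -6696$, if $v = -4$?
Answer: $6736$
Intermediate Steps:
$\left(v - 6\right) \left(-4\right) - -6696 = \left(-4 - 6\right) \left(-4\right) - -6696 = \left(-10\right) \left(-4\right) + 6696 = 40 + 6696 = 6736$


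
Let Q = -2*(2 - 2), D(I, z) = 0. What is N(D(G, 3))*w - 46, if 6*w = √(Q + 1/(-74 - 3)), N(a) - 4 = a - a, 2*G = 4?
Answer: -46 + 2*I*√77/231 ≈ -46.0 + 0.075974*I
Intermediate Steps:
G = 2 (G = (½)*4 = 2)
Q = 0 (Q = -2*0 = 0)
N(a) = 4 (N(a) = 4 + (a - a) = 4 + 0 = 4)
w = I*√77/462 (w = √(0 + 1/(-74 - 3))/6 = √(0 + 1/(-77))/6 = √(0 - 1/77)/6 = √(-1/77)/6 = (I*√77/77)/6 = I*√77/462 ≈ 0.018993*I)
N(D(G, 3))*w - 46 = 4*(I*√77/462) - 46 = 2*I*√77/231 - 46 = -46 + 2*I*√77/231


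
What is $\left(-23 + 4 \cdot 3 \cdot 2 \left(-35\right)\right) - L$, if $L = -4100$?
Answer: $3237$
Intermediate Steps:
$\left(-23 + 4 \cdot 3 \cdot 2 \left(-35\right)\right) - L = \left(-23 + 4 \cdot 3 \cdot 2 \left(-35\right)\right) - -4100 = \left(-23 + 12 \cdot 2 \left(-35\right)\right) + 4100 = \left(-23 + 24 \left(-35\right)\right) + 4100 = \left(-23 - 840\right) + 4100 = -863 + 4100 = 3237$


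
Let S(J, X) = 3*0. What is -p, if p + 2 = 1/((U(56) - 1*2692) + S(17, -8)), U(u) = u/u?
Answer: 5383/2691 ≈ 2.0004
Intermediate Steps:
U(u) = 1
S(J, X) = 0
p = -5383/2691 (p = -2 + 1/((1 - 1*2692) + 0) = -2 + 1/((1 - 2692) + 0) = -2 + 1/(-2691 + 0) = -2 + 1/(-2691) = -2 - 1/2691 = -5383/2691 ≈ -2.0004)
-p = -1*(-5383/2691) = 5383/2691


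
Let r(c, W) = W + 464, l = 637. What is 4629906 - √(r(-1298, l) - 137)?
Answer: 4629906 - 2*√241 ≈ 4.6299e+6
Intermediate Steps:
r(c, W) = 464 + W
4629906 - √(r(-1298, l) - 137) = 4629906 - √((464 + 637) - 137) = 4629906 - √(1101 - 137) = 4629906 - √964 = 4629906 - 2*√241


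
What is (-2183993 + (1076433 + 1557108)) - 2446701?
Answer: -1997153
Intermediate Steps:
(-2183993 + (1076433 + 1557108)) - 2446701 = (-2183993 + 2633541) - 2446701 = 449548 - 2446701 = -1997153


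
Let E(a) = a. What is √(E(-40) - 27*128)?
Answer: 2*I*√874 ≈ 59.127*I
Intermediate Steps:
√(E(-40) - 27*128) = √(-40 - 27*128) = √(-40 - 3456) = √(-3496) = 2*I*√874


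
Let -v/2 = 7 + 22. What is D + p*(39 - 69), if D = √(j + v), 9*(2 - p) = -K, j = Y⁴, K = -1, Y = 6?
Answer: -170/3 + √1238 ≈ -21.481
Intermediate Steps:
j = 1296 (j = 6⁴ = 1296)
p = 17/9 (p = 2 - (-1)*(-1)/9 = 2 - ⅑*1 = 2 - ⅑ = 17/9 ≈ 1.8889)
v = -58 (v = -2*(7 + 22) = -2*29 = -58)
D = √1238 (D = √(1296 - 58) = √1238 ≈ 35.185)
D + p*(39 - 69) = √1238 + 17*(39 - 69)/9 = √1238 + (17/9)*(-30) = √1238 - 170/3 = -170/3 + √1238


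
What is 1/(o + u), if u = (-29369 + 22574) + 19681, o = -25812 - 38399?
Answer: -1/51325 ≈ -1.9484e-5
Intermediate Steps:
o = -64211
u = 12886 (u = -6795 + 19681 = 12886)
1/(o + u) = 1/(-64211 + 12886) = 1/(-51325) = -1/51325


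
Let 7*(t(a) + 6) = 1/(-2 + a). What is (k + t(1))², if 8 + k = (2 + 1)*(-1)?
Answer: 14400/49 ≈ 293.88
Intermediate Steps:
t(a) = -6 + 1/(7*(-2 + a))
k = -11 (k = -8 + (2 + 1)*(-1) = -8 + 3*(-1) = -8 - 3 = -11)
(k + t(1))² = (-11 + (85 - 42*1)/(7*(-2 + 1)))² = (-11 + (⅐)*(85 - 42)/(-1))² = (-11 + (⅐)*(-1)*43)² = (-11 - 43/7)² = (-120/7)² = 14400/49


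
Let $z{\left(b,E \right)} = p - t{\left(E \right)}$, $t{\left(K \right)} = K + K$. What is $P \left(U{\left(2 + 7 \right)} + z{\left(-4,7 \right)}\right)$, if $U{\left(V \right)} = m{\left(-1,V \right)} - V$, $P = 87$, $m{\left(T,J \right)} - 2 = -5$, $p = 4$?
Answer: $-1914$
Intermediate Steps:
$t{\left(K \right)} = 2 K$
$m{\left(T,J \right)} = -3$ ($m{\left(T,J \right)} = 2 - 5 = -3$)
$z{\left(b,E \right)} = 4 - 2 E$
$U{\left(V \right)} = -3 - V$
$P \left(U{\left(2 + 7 \right)} + z{\left(-4,7 \right)}\right) = 87 \left(\left(-3 - \left(2 + 7\right)\right) + \left(4 - 14\right)\right) = 87 \left(\left(-3 - 9\right) + \left(4 - 14\right)\right) = 87 \left(\left(-3 - 9\right) - 10\right) = 87 \left(-12 - 10\right) = 87 \left(-22\right) = -1914$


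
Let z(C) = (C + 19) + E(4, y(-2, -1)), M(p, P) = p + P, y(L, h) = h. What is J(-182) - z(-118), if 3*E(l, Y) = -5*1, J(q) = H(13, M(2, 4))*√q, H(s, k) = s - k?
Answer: 302/3 + 7*I*√182 ≈ 100.67 + 94.435*I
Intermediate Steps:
M(p, P) = P + p
J(q) = 7*√q (J(q) = (13 - (4 + 2))*√q = (13 - 1*6)*√q = (13 - 6)*√q = 7*√q)
E(l, Y) = -5/3 (E(l, Y) = (-5*1)/3 = (⅓)*(-5) = -5/3)
z(C) = 52/3 + C (z(C) = (C + 19) - 5/3 = (19 + C) - 5/3 = 52/3 + C)
J(-182) - z(-118) = 7*√(-182) - (52/3 - 118) = 7*(I*√182) - 1*(-302/3) = 7*I*√182 + 302/3 = 302/3 + 7*I*√182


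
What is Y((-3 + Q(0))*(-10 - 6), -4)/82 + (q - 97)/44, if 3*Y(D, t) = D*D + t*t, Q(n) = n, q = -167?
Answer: 422/123 ≈ 3.4309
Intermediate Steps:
Y(D, t) = D**2/3 + t**2/3 (Y(D, t) = (D*D + t*t)/3 = (D**2 + t**2)/3 = D**2/3 + t**2/3)
Y((-3 + Q(0))*(-10 - 6), -4)/82 + (q - 97)/44 = (((-3 + 0)*(-10 - 6))**2/3 + (1/3)*(-4)**2)/82 + (-167 - 97)/44 = ((-3*(-16))**2/3 + (1/3)*16)*(1/82) - 264*1/44 = ((1/3)*48**2 + 16/3)*(1/82) - 6 = ((1/3)*2304 + 16/3)*(1/82) - 6 = (768 + 16/3)*(1/82) - 6 = (2320/3)*(1/82) - 6 = 1160/123 - 6 = 422/123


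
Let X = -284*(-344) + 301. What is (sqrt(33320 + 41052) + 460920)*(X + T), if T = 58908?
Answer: 72320652600 + 313810*sqrt(18593) ≈ 7.2363e+10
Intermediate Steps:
X = 97997 (X = 97696 + 301 = 97997)
(sqrt(33320 + 41052) + 460920)*(X + T) = (sqrt(33320 + 41052) + 460920)*(97997 + 58908) = (sqrt(74372) + 460920)*156905 = (2*sqrt(18593) + 460920)*156905 = (460920 + 2*sqrt(18593))*156905 = 72320652600 + 313810*sqrt(18593)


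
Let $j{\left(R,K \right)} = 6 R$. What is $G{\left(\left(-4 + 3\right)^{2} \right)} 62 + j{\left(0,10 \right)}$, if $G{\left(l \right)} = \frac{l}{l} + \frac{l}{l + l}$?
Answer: $93$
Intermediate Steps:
$G{\left(l \right)} = \frac{3}{2}$ ($G{\left(l \right)} = 1 + \frac{l}{2 l} = 1 + l \frac{1}{2 l} = 1 + \frac{1}{2} = \frac{3}{2}$)
$G{\left(\left(-4 + 3\right)^{2} \right)} 62 + j{\left(0,10 \right)} = \frac{3}{2} \cdot 62 + 6 \cdot 0 = 93 + 0 = 93$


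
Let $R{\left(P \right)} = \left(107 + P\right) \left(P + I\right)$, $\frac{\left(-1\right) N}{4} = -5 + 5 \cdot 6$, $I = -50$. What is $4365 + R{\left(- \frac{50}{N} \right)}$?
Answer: $- \frac{3825}{4} \approx -956.25$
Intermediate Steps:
$N = -100$ ($N = - 4 \left(-5 + 5 \cdot 6\right) = - 4 \left(-5 + 30\right) = \left(-4\right) 25 = -100$)
$R{\left(P \right)} = \left(-50 + P\right) \left(107 + P\right)$ ($R{\left(P \right)} = \left(107 + P\right) \left(P - 50\right) = \left(107 + P\right) \left(-50 + P\right) = \left(-50 + P\right) \left(107 + P\right)$)
$4365 + R{\left(- \frac{50}{N} \right)} = 4365 + \left(-5350 + \left(- \frac{50}{-100}\right)^{2} + 57 \left(- \frac{50}{-100}\right)\right) = 4365 + \left(-5350 + \left(\left(-50\right) \left(- \frac{1}{100}\right)\right)^{2} + 57 \left(\left(-50\right) \left(- \frac{1}{100}\right)\right)\right) = 4365 + \left(-5350 + \left(\frac{1}{2}\right)^{2} + 57 \cdot \frac{1}{2}\right) = 4365 + \left(-5350 + \frac{1}{4} + \frac{57}{2}\right) = 4365 - \frac{21285}{4} = - \frac{3825}{4}$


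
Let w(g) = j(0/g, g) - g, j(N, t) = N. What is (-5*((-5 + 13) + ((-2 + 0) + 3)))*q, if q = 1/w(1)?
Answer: 45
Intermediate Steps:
w(g) = -g (w(g) = 0/g - g = 0 - g = -g)
q = -1 (q = 1/(-1*1) = 1/(-1) = -1)
(-5*((-5 + 13) + ((-2 + 0) + 3)))*q = -5*((-5 + 13) + ((-2 + 0) + 3))*(-1) = -5*(8 + (-2 + 3))*(-1) = -5*(8 + 1)*(-1) = -5*9*(-1) = -45*(-1) = 45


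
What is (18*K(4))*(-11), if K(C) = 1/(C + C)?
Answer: -99/4 ≈ -24.750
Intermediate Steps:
K(C) = 1/(2*C)
(18*K(4))*(-11) = (18*((½)/4))*(-11) = (18*((½)*(¼)))*(-11) = (18*(⅛))*(-11) = (9/4)*(-11) = -99/4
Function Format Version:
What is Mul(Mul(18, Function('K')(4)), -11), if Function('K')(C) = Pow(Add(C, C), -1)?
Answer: Rational(-99, 4) ≈ -24.750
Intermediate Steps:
Function('K')(C) = Mul(Rational(1, 2), Pow(C, -1)) (Function('K')(C) = Pow(Mul(2, C), -1) = Mul(Rational(1, 2), Pow(C, -1)))
Mul(Mul(18, Function('K')(4)), -11) = Mul(Mul(18, Mul(Rational(1, 2), Pow(4, -1))), -11) = Mul(Mul(18, Mul(Rational(1, 2), Rational(1, 4))), -11) = Mul(Mul(18, Rational(1, 8)), -11) = Mul(Rational(9, 4), -11) = Rational(-99, 4)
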